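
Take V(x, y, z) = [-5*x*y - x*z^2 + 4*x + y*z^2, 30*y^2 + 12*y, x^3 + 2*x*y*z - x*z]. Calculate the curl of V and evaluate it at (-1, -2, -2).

(∇×V)₁ = ∂V₃/∂y − ∂V₂/∂z = 2*x*z
(∇×V)₂ = ∂V₁/∂z − ∂V₃/∂x = -3*x^2 - 2*x*z + z
(∇×V)₃ = ∂V₂/∂x − ∂V₁/∂y = 5*x - z^2
∇×V = (2*x*z, -3*x^2 - 2*x*z + z, 5*x - z^2)
At (-1, -2, -2): (4, -9, -9).

(4, -9, -9)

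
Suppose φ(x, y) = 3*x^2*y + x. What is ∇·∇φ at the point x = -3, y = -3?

∂²φ/∂x² = 6*y
∂²φ/∂y² = 0
∇²φ = 6*y
At (-3, -3): -18.

-18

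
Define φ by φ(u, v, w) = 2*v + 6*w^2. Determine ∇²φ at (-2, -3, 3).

∂²φ/∂u² = 0
∂²φ/∂v² = 0
∂²φ/∂w² = 12
∇²φ = 12
At (-2, -3, 3): 12.

12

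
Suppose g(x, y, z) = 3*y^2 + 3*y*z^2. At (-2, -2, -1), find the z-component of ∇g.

(∇g)_3 = ∂g/∂z = 6*y*z
At (-2, -2, -1): 12.

12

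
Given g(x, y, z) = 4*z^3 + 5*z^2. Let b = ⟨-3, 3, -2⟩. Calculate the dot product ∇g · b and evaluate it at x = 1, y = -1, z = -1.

∂g/∂x = 0
∂g/∂y = 0
∂g/∂z = 12*z^2 + 10*z
∇g at (1, -1, -1) = (0, 0, 2)
∇g · b = (0)(-3) + (0)(3) + (2)(-2) = -4

-4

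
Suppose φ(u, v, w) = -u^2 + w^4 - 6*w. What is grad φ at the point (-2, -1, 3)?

∂φ/∂u = -2*u
∂φ/∂v = 0
∂φ/∂w = 4*w^3 - 6
∇φ = (-2*u, 0, 4*w^3 - 6)
At (-2, -1, 3): (4, 0, 102).

(4, 0, 102)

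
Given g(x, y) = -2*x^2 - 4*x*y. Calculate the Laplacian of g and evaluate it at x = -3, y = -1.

-4

∂²g/∂x² = -4
∂²g/∂y² = 0
∇²g = -4
At (-3, -1): -4.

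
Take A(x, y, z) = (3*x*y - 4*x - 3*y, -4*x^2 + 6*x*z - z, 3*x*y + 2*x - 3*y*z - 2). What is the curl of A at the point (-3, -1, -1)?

(∇×A)₁ = ∂A₃/∂y − ∂A₂/∂z = -3*x - 3*z + 1
(∇×A)₂ = ∂A₁/∂z − ∂A₃/∂x = -3*y - 2
(∇×A)₃ = ∂A₂/∂x − ∂A₁/∂y = -11*x + 6*z + 3
∇×A = (-3*x - 3*z + 1, -3*y - 2, -11*x + 6*z + 3)
At (-3, -1, -1): (13, 1, 30).

(13, 1, 30)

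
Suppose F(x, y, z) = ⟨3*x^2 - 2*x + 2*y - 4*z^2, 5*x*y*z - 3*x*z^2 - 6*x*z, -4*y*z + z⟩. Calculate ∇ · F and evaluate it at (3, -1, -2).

-9

∂F₁/∂x = 6*x - 2
∂F₂/∂y = 5*x*z
∂F₃/∂z = -4*y + 1
∇·F = 5*x*z + 6*x - 4*y - 1
At (3, -1, -2): -9.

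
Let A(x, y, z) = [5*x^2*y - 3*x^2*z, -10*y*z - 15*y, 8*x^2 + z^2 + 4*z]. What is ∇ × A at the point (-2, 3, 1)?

(∇×A)₁ = ∂A₃/∂y − ∂A₂/∂z = 10*y
(∇×A)₂ = ∂A₁/∂z − ∂A₃/∂x = -3*x^2 - 16*x
(∇×A)₃ = ∂A₂/∂x − ∂A₁/∂y = -5*x^2
∇×A = (10*y, -3*x^2 - 16*x, -5*x^2)
At (-2, 3, 1): (30, 20, -20).

(30, 20, -20)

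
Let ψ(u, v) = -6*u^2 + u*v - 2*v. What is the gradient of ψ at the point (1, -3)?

∂ψ/∂u = -12*u + v
∂ψ/∂v = u - 2
∇ψ = (-12*u + v, u - 2)
At (1, -3): (-15, -1).

(-15, -1)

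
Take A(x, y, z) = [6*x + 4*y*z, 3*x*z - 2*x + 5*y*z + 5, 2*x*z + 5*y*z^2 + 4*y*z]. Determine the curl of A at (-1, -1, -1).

(9, -2, -1)

(∇×A)₁ = ∂A₃/∂y − ∂A₂/∂z = -3*x - 5*y + 5*z^2 + 4*z
(∇×A)₂ = ∂A₁/∂z − ∂A₃/∂x = 4*y - 2*z
(∇×A)₃ = ∂A₂/∂x − ∂A₁/∂y = -z - 2
∇×A = (-3*x - 5*y + 5*z^2 + 4*z, 4*y - 2*z, -z - 2)
At (-1, -1, -1): (9, -2, -1).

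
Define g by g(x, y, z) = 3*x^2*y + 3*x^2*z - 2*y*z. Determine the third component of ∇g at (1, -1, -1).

(∇g)_3 = ∂g/∂z = 3*x^2 - 2*y
At (1, -1, -1): 5.

5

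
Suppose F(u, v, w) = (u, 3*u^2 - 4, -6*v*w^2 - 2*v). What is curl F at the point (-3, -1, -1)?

(∇×F)₁ = ∂F₃/∂v − ∂F₂/∂w = -6*w^2 - 2
(∇×F)₂ = ∂F₁/∂w − ∂F₃/∂u = 0
(∇×F)₃ = ∂F₂/∂u − ∂F₁/∂v = 6*u
∇×F = (-6*w^2 - 2, 0, 6*u)
At (-3, -1, -1): (-8, 0, -18).

(-8, 0, -18)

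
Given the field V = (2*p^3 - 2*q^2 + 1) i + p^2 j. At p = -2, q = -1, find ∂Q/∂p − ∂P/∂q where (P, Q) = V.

∂V₂/∂p = 2*p
∂V₁/∂q = -4*q
Scalar curl = 2*p + 4*q
At (-2, -1): -8.

-8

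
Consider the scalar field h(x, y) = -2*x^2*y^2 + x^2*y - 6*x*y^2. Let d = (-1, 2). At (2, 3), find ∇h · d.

∂h/∂x = -4*x*y^2 + 2*x*y - 6*y^2
∂h/∂y = -4*x^2*y + x^2 - 12*x*y
∇h at (2, 3) = (-114, -116)
∇h · d = (-114)(-1) + (-116)(2) = -118

-118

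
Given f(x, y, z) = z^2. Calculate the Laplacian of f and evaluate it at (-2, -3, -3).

∂²f/∂x² = 0
∂²f/∂y² = 0
∂²f/∂z² = 2
∇²f = 2
At (-2, -3, -3): 2.

2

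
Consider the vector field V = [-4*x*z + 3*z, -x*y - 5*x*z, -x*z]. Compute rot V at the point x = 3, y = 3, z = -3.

(∇×V)₁ = ∂V₃/∂y − ∂V₂/∂z = 5*x
(∇×V)₂ = ∂V₁/∂z − ∂V₃/∂x = -4*x + z + 3
(∇×V)₃ = ∂V₂/∂x − ∂V₁/∂y = -y - 5*z
∇×V = (5*x, -4*x + z + 3, -y - 5*z)
At (3, 3, -3): (15, -12, 12).

(15, -12, 12)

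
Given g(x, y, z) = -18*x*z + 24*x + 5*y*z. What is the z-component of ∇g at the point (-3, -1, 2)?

49

(∇g)_3 = ∂g/∂z = -18*x + 5*y
At (-3, -1, 2): 49.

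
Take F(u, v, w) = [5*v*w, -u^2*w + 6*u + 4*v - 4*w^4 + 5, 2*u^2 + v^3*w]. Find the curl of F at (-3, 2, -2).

(-143, 22, 4)

(∇×F)₁ = ∂F₃/∂v − ∂F₂/∂w = u^2 + 3*v^2*w + 16*w^3
(∇×F)₂ = ∂F₁/∂w − ∂F₃/∂u = -4*u + 5*v
(∇×F)₃ = ∂F₂/∂u − ∂F₁/∂v = -2*u*w - 5*w + 6
∇×F = (u^2 + 3*v^2*w + 16*w^3, -4*u + 5*v, -2*u*w - 5*w + 6)
At (-3, 2, -2): (-143, 22, 4).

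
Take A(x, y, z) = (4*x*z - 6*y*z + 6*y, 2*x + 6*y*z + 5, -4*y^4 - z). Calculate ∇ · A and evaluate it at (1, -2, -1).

-11

∂A₁/∂x = 4*z
∂A₂/∂y = 6*z
∂A₃/∂z = -1
∇·A = 10*z - 1
At (1, -2, -1): -11.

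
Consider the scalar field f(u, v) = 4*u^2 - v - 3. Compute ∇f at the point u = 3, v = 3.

(24, -1)

∂f/∂u = 8*u
∂f/∂v = -1
∇f = (8*u, -1)
At (3, 3): (24, -1).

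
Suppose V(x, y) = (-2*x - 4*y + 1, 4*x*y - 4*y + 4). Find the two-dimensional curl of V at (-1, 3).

∂V₂/∂x = 4*y
∂V₁/∂y = -4
Scalar curl = 4*y + 4
At (-1, 3): 16.

16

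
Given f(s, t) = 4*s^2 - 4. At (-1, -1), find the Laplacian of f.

∂²f/∂s² = 8
∂²f/∂t² = 0
∇²f = 8
At (-1, -1): 8.

8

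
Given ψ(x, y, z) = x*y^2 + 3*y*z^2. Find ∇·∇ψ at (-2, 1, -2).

2

∂²ψ/∂x² = 0
∂²ψ/∂y² = 2*x
∂²ψ/∂z² = 6*y
∇²ψ = 2*x + 6*y
At (-2, 1, -2): 2.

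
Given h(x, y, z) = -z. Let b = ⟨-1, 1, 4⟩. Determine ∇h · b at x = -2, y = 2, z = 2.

-4

∂h/∂x = 0
∂h/∂y = 0
∂h/∂z = -1
∇h at (-2, 2, 2) = (0, 0, -1)
∇h · b = (0)(-1) + (0)(1) + (-1)(4) = -4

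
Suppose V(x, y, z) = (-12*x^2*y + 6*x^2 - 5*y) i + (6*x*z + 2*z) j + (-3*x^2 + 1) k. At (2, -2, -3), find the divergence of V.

∂V₁/∂x = -24*x*y + 12*x
∂V₂/∂y = 0
∂V₃/∂z = 0
∇·V = -24*x*y + 12*x
At (2, -2, -3): 120.

120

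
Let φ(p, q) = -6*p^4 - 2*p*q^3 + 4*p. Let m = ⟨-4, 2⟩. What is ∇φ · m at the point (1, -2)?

∂φ/∂p = -24*p^3 - 2*q^3 + 4
∂φ/∂q = -6*p*q^2
∇φ at (1, -2) = (-4, -24)
∇φ · m = (-4)(-4) + (-24)(2) = -32

-32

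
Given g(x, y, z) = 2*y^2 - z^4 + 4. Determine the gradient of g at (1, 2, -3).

(0, 8, 108)

∂g/∂x = 0
∂g/∂y = 4*y
∂g/∂z = -4*z^3
∇g = (0, 4*y, -4*z^3)
At (1, 2, -3): (0, 8, 108).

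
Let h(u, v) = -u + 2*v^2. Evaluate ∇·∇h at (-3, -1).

4

∂²h/∂u² = 0
∂²h/∂v² = 4
∇²h = 4
At (-3, -1): 4.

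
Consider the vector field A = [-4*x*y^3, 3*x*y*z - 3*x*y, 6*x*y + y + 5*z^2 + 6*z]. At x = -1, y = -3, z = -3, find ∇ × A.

(∇×A)₁ = ∂A₃/∂y − ∂A₂/∂z = -3*x*y + 6*x + 1
(∇×A)₂ = ∂A₁/∂z − ∂A₃/∂x = -6*y
(∇×A)₃ = ∂A₂/∂x − ∂A₁/∂y = 12*x*y^2 + 3*y*z - 3*y
∇×A = (-3*x*y + 6*x + 1, -6*y, 12*x*y^2 + 3*y*z - 3*y)
At (-1, -3, -3): (-14, 18, -72).

(-14, 18, -72)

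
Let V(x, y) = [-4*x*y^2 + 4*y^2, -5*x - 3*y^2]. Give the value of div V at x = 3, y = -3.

-18

∂V₁/∂x = -4*y^2
∂V₂/∂y = -6*y
∇·V = -4*y^2 - 6*y
At (3, -3): -18.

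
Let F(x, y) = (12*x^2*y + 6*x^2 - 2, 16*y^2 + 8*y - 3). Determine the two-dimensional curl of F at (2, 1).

∂F₂/∂x = 0
∂F₁/∂y = 12*x^2
Scalar curl = -12*x^2
At (2, 1): -48.

-48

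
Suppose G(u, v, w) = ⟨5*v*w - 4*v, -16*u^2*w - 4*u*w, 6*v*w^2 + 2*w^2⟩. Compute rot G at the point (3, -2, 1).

(∇×G)₁ = ∂G₃/∂v − ∂G₂/∂w = 16*u^2 + 4*u + 6*w^2
(∇×G)₂ = ∂G₁/∂w − ∂G₃/∂u = 5*v
(∇×G)₃ = ∂G₂/∂u − ∂G₁/∂v = -32*u*w - 9*w + 4
∇×G = (16*u^2 + 4*u + 6*w^2, 5*v, -32*u*w - 9*w + 4)
At (3, -2, 1): (162, -10, -101).

(162, -10, -101)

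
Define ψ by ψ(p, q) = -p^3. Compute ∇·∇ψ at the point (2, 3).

∂²ψ/∂p² = -6*p
∂²ψ/∂q² = 0
∇²ψ = -6*p
At (2, 3): -12.

-12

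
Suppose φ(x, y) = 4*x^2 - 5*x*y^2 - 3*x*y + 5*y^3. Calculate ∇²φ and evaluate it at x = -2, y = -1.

∂²φ/∂x² = 8
∂²φ/∂y² = 10*(-x + 3*y)
∇²φ = -10*x + 30*y + 8
At (-2, -1): -2.

-2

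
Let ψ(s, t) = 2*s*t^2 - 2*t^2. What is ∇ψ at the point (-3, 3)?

∂ψ/∂s = 2*t^2
∂ψ/∂t = 4*s*t - 4*t
∇ψ = (2*t^2, 4*s*t - 4*t)
At (-3, 3): (18, -48).

(18, -48)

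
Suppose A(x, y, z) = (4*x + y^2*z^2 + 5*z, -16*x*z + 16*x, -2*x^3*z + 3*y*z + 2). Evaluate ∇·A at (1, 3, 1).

11

∂A₁/∂x = 4
∂A₂/∂y = 0
∂A₃/∂z = -2*x^3 + 3*y
∇·A = -2*x^3 + 3*y + 4
At (1, 3, 1): 11.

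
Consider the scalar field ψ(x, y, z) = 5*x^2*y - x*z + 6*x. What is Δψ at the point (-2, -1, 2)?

∂²ψ/∂x² = 10*y
∂²ψ/∂y² = 0
∂²ψ/∂z² = 0
∇²ψ = 10*y
At (-2, -1, 2): -10.

-10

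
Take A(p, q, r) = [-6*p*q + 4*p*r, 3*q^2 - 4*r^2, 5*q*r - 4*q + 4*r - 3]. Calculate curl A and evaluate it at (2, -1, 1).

(9, 8, 12)

(∇×A)₁ = ∂A₃/∂q − ∂A₂/∂r = 13*r - 4
(∇×A)₂ = ∂A₁/∂r − ∂A₃/∂p = 4*p
(∇×A)₃ = ∂A₂/∂p − ∂A₁/∂q = 6*p
∇×A = (13*r - 4, 4*p, 6*p)
At (2, -1, 1): (9, 8, 12).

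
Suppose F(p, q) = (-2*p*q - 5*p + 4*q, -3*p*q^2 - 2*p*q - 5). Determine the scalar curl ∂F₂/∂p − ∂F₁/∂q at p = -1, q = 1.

∂F₂/∂p = -3*q^2 - 2*q
∂F₁/∂q = -2*p + 4
Scalar curl = 2*p - 3*q^2 - 2*q - 4
At (-1, 1): -11.

-11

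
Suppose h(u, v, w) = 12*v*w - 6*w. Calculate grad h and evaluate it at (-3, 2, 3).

(0, 36, 18)

∂h/∂u = 0
∂h/∂v = 12*w
∂h/∂w = 12*v - 6
∇h = (0, 12*w, 12*v - 6)
At (-3, 2, 3): (0, 36, 18).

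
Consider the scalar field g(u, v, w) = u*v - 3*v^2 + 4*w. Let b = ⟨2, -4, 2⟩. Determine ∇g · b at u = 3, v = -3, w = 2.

∂g/∂u = v
∂g/∂v = u - 6*v
∂g/∂w = 4
∇g at (3, -3, 2) = (-3, 21, 4)
∇g · b = (-3)(2) + (21)(-4) + (4)(2) = -82

-82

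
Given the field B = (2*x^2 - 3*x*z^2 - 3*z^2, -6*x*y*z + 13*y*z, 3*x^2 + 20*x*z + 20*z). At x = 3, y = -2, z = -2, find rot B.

(-10, 70, -24)

(∇×B)₁ = ∂B₃/∂y − ∂B₂/∂z = 6*x*y - 13*y
(∇×B)₂ = ∂B₁/∂z − ∂B₃/∂x = -6*x*z - 6*x - 26*z
(∇×B)₃ = ∂B₂/∂x − ∂B₁/∂y = -6*y*z
∇×B = (6*x*y - 13*y, -6*x*z - 6*x - 26*z, -6*y*z)
At (3, -2, -2): (-10, 70, -24).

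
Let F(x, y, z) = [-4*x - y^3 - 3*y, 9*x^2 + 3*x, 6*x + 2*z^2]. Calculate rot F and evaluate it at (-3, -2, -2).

(∇×F)₁ = ∂F₃/∂y − ∂F₂/∂z = 0
(∇×F)₂ = ∂F₁/∂z − ∂F₃/∂x = -6
(∇×F)₃ = ∂F₂/∂x − ∂F₁/∂y = 18*x + 3*y^2 + 6
∇×F = (0, -6, 18*x + 3*y^2 + 6)
At (-3, -2, -2): (0, -6, -36).

(0, -6, -36)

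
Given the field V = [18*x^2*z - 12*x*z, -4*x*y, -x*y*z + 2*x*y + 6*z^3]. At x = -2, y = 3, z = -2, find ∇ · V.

254

∂V₁/∂x = 36*x*z - 12*z
∂V₂/∂y = -4*x
∂V₃/∂z = -x*y + 18*z^2
∇·V = -x*y + 36*x*z - 4*x + 18*z^2 - 12*z
At (-2, 3, -2): 254.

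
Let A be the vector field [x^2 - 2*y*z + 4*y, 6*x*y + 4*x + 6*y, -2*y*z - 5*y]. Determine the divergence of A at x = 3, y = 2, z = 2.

26

∂A₁/∂x = 2*x
∂A₂/∂y = 6*x + 6
∂A₃/∂z = -2*y
∇·A = 8*x - 2*y + 6
At (3, 2, 2): 26.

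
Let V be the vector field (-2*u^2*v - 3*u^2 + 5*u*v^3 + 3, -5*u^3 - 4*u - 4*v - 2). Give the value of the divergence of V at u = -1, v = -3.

-145

∂V₁/∂u = -4*u*v - 6*u + 5*v^3
∂V₂/∂v = -4
∇·V = -4*u*v - 6*u + 5*v^3 - 4
At (-1, -3): -145.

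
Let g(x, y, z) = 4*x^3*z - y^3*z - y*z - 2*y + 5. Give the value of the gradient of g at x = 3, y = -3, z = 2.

(216, -58, 138)

∂g/∂x = 12*x^2*z
∂g/∂y = -3*y^2*z - z - 2
∂g/∂z = 4*x^3 - y^3 - y
∇g = (12*x^2*z, -3*y^2*z - z - 2, 4*x^3 - y^3 - y)
At (3, -3, 2): (216, -58, 138).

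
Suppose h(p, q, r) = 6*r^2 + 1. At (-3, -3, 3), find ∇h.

∂h/∂p = 0
∂h/∂q = 0
∂h/∂r = 12*r
∇h = (0, 0, 12*r)
At (-3, -3, 3): (0, 0, 36).

(0, 0, 36)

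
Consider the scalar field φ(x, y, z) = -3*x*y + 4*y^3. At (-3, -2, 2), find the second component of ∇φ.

(∇φ)_2 = ∂φ/∂y = -3*x + 12*y^2
At (-3, -2, 2): 57.

57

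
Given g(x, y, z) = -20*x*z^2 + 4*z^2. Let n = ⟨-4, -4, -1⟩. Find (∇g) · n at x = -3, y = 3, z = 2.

∂g/∂x = -20*z^2
∂g/∂y = 0
∂g/∂z = -40*x*z + 8*z
∇g at (-3, 3, 2) = (-80, 0, 256)
∇g · n = (-80)(-4) + (0)(-4) + (256)(-1) = 64

64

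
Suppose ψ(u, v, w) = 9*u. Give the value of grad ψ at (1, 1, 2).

(9, 0, 0)

∂ψ/∂u = 9
∂ψ/∂v = 0
∂ψ/∂w = 0
∇ψ = (9, 0, 0)
At (1, 1, 2): (9, 0, 0).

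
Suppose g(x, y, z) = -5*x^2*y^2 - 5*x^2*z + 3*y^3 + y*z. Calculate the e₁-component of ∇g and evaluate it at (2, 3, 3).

(∇g)_1 = ∂g/∂x = -10*x*y^2 - 10*x*z
At (2, 3, 3): -240.

-240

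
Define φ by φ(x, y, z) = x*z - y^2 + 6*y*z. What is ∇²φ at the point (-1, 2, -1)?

∂²φ/∂x² = 0
∂²φ/∂y² = -2
∂²φ/∂z² = 0
∇²φ = -2
At (-1, 2, -1): -2.

-2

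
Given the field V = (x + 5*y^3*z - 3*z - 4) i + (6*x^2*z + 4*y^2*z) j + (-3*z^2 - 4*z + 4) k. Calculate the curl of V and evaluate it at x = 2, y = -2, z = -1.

(-40, -43, 36)

(∇×V)₁ = ∂V₃/∂y − ∂V₂/∂z = -6*x^2 - 4*y^2
(∇×V)₂ = ∂V₁/∂z − ∂V₃/∂x = 5*y^3 - 3
(∇×V)₃ = ∂V₂/∂x − ∂V₁/∂y = 12*x*z - 15*y^2*z
∇×V = (-6*x^2 - 4*y^2, 5*y^3 - 3, 12*x*z - 15*y^2*z)
At (2, -2, -1): (-40, -43, 36).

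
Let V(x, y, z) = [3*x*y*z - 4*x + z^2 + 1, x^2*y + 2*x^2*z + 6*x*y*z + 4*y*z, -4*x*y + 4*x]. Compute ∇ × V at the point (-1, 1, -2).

(∇×V)₁ = ∂V₃/∂y − ∂V₂/∂z = -2*x^2 - 6*x*y - 4*x - 4*y
(∇×V)₂ = ∂V₁/∂z − ∂V₃/∂x = 3*x*y + 4*y + 2*z - 4
(∇×V)₃ = ∂V₂/∂x − ∂V₁/∂y = 2*x*y + x*z + 6*y*z
∇×V = (-2*x^2 - 6*x*y - 4*x - 4*y, 3*x*y + 4*y + 2*z - 4, 2*x*y + x*z + 6*y*z)
At (-1, 1, -2): (4, -7, -12).

(4, -7, -12)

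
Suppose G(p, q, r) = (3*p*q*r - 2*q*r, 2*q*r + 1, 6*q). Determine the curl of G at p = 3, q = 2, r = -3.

(2, 14, 21)

(∇×G)₁ = ∂G₃/∂q − ∂G₂/∂r = -2*q + 6
(∇×G)₂ = ∂G₁/∂r − ∂G₃/∂p = 3*p*q - 2*q
(∇×G)₃ = ∂G₂/∂p − ∂G₁/∂q = -3*p*r + 2*r
∇×G = (-2*q + 6, 3*p*q - 2*q, -3*p*r + 2*r)
At (3, 2, -3): (2, 14, 21).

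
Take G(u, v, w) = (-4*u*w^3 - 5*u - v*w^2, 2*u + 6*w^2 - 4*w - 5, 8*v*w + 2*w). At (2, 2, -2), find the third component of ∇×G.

6

(∇×G)_3 = ∂G₂/∂u − ∂G₁/∂v
= 2 − (-w^2)
= w^2 + 2
At (2, 2, -2): 6.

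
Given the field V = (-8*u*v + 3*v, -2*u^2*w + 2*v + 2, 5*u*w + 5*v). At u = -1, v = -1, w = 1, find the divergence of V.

5

∂V₁/∂u = -8*v
∂V₂/∂v = 2
∂V₃/∂w = 5*u
∇·V = 5*u - 8*v + 2
At (-1, -1, 1): 5.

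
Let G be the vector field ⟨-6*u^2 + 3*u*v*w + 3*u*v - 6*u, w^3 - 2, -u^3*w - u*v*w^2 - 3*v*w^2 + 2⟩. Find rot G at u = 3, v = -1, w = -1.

(-9, -37, 0)

(∇×G)₁ = ∂G₃/∂v − ∂G₂/∂w = -u*w^2 - 6*w^2
(∇×G)₂ = ∂G₁/∂w − ∂G₃/∂u = 3*u^2*w + 3*u*v + v*w^2
(∇×G)₃ = ∂G₂/∂u − ∂G₁/∂v = -3*u*w - 3*u
∇×G = (-u*w^2 - 6*w^2, 3*u^2*w + 3*u*v + v*w^2, -3*u*w - 3*u)
At (3, -1, -1): (-9, -37, 0).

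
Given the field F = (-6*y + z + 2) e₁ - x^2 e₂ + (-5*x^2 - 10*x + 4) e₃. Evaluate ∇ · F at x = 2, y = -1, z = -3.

0

∂F₁/∂x = 0
∂F₂/∂y = 0
∂F₃/∂z = 0
∇·F = 0
At (2, -1, -3): 0.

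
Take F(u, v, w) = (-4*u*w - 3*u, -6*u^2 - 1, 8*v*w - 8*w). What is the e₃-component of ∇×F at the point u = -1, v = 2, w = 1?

(∇×F)_3 = ∂F₂/∂u − ∂F₁/∂v
= -12*u − (0)
= -12*u
At (-1, 2, 1): 12.

12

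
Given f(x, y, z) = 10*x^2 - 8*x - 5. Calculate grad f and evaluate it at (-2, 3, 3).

∂f/∂x = 20*x - 8
∂f/∂y = 0
∂f/∂z = 0
∇f = (20*x - 8, 0, 0)
At (-2, 3, 3): (-48, 0, 0).

(-48, 0, 0)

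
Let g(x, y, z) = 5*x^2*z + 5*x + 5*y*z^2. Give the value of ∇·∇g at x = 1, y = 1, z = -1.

0

∂²g/∂x² = 10*z
∂²g/∂y² = 0
∂²g/∂z² = 10*y
∇²g = 10*y + 10*z
At (1, 1, -1): 0.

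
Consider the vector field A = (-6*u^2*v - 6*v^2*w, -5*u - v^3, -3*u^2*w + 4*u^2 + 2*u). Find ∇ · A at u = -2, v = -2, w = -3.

-72

∂A₁/∂u = -12*u*v
∂A₂/∂v = -3*v^2
∂A₃/∂w = -3*u^2
∇·A = -3*u^2 - 12*u*v - 3*v^2
At (-2, -2, -3): -72.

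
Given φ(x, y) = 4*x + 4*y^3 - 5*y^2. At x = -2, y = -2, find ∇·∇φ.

-58

∂²φ/∂x² = 0
∂²φ/∂y² = 2*(12*y - 5)
∇²φ = 24*y - 10
At (-2, -2): -58.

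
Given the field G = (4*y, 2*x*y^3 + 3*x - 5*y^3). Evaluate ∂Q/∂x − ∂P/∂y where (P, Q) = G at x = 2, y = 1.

1

∂G₂/∂x = 2*y^3 + 3
∂G₁/∂y = 4
Scalar curl = 2*y^3 - 1
At (2, 1): 1.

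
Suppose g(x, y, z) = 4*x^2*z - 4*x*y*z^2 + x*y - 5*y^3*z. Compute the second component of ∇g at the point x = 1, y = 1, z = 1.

-18

(∇g)_2 = ∂g/∂y = -4*x*z^2 + x - 15*y^2*z
At (1, 1, 1): -18.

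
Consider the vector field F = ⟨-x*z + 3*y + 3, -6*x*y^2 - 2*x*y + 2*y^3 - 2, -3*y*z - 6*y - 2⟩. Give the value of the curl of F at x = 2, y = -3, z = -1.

(∇×F)₁ = ∂F₃/∂y − ∂F₂/∂z = -3*z - 6
(∇×F)₂ = ∂F₁/∂z − ∂F₃/∂x = -x
(∇×F)₃ = ∂F₂/∂x − ∂F₁/∂y = -6*y^2 - 2*y - 3
∇×F = (-3*z - 6, -x, -6*y^2 - 2*y - 3)
At (2, -3, -1): (-3, -2, -51).

(-3, -2, -51)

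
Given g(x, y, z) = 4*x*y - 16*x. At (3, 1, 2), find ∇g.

∂g/∂x = 4*y - 16
∂g/∂y = 4*x
∂g/∂z = 0
∇g = (4*y - 16, 4*x, 0)
At (3, 1, 2): (-12, 12, 0).

(-12, 12, 0)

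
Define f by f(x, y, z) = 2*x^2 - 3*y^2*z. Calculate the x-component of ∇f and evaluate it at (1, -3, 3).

(∇f)_1 = ∂f/∂x = 4*x
At (1, -3, 3): 4.

4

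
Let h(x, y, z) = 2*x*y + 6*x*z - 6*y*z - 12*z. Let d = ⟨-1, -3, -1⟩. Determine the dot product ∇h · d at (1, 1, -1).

∂h/∂x = 2*y + 6*z
∂h/∂y = 2*x - 6*z
∂h/∂z = 6*x - 6*y - 12
∇h at (1, 1, -1) = (-4, 8, -12)
∇h · d = (-4)(-1) + (8)(-3) + (-12)(-1) = -8

-8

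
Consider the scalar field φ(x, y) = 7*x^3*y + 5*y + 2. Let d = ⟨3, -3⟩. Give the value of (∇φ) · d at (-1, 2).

132

∂φ/∂x = 21*x^2*y
∂φ/∂y = 7*x^3 + 5
∇φ at (-1, 2) = (42, -2)
∇φ · d = (42)(3) + (-2)(-3) = 132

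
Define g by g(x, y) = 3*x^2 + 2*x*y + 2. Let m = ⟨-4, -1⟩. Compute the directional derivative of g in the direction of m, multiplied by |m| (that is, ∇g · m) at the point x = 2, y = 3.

∂g/∂x = 6*x + 2*y
∂g/∂y = 2*x
∇g at (2, 3) = (18, 4)
∇g · m = (18)(-4) + (4)(-1) = -76

-76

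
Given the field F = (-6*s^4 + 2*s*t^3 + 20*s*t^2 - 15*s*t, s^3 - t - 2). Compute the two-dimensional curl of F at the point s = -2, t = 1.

74

∂F₂/∂s = 3*s^2
∂F₁/∂t = 6*s*t^2 + 40*s*t - 15*s
Scalar curl = 3*s^2 - 6*s*t^2 - 40*s*t + 15*s
At (-2, 1): 74.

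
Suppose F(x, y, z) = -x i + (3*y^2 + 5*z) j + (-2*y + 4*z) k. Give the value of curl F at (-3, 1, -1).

(∇×F)₁ = ∂F₃/∂y − ∂F₂/∂z = -7
(∇×F)₂ = ∂F₁/∂z − ∂F₃/∂x = 0
(∇×F)₃ = ∂F₂/∂x − ∂F₁/∂y = 0
∇×F = (-7, 0, 0)
At (-3, 1, -1): (-7, 0, 0).

(-7, 0, 0)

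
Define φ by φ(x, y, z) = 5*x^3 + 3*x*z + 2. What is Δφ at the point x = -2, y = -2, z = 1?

-60

∂²φ/∂x² = 30*x
∂²φ/∂y² = 0
∂²φ/∂z² = 0
∇²φ = 30*x
At (-2, -2, 1): -60.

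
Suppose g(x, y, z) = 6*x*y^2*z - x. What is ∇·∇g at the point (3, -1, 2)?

72

∂²g/∂x² = 0
∂²g/∂y² = 12*x*z
∂²g/∂z² = 0
∇²g = 12*x*z
At (3, -1, 2): 72.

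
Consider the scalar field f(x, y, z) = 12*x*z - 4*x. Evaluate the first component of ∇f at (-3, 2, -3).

(∇f)_1 = ∂f/∂x = 12*z - 4
At (-3, 2, -3): -40.

-40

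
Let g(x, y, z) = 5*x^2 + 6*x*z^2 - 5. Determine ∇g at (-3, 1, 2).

(-6, 0, -72)

∂g/∂x = 10*x + 6*z^2
∂g/∂y = 0
∂g/∂z = 12*x*z
∇g = (10*x + 6*z^2, 0, 12*x*z)
At (-3, 1, 2): (-6, 0, -72).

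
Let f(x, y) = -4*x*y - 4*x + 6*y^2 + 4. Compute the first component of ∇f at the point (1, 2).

(∇f)_1 = ∂f/∂x = -4*y - 4
At (1, 2): -12.

-12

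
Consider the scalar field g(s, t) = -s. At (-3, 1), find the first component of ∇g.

-1

(∇g)_1 = ∂g/∂s = -1
At (-3, 1): -1.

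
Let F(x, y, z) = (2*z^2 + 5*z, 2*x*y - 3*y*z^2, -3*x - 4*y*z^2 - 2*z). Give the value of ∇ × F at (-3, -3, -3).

(18, -4, -6)

(∇×F)₁ = ∂F₃/∂y − ∂F₂/∂z = 6*y*z - 4*z^2
(∇×F)₂ = ∂F₁/∂z − ∂F₃/∂x = 4*z + 8
(∇×F)₃ = ∂F₂/∂x − ∂F₁/∂y = 2*y
∇×F = (6*y*z - 4*z^2, 4*z + 8, 2*y)
At (-3, -3, -3): (18, -4, -6).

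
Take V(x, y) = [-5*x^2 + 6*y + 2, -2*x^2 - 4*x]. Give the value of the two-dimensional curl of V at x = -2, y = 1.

∂V₂/∂x = -4*x - 4
∂V₁/∂y = 6
Scalar curl = -4*x - 10
At (-2, 1): -2.

-2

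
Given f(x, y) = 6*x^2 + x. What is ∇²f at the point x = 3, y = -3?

12

∂²f/∂x² = 12
∂²f/∂y² = 0
∇²f = 12
At (3, -3): 12.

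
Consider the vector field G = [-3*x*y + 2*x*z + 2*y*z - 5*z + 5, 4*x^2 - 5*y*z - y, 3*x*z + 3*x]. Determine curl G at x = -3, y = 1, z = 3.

(5, -21, -39)

(∇×G)₁ = ∂G₃/∂y − ∂G₂/∂z = 5*y
(∇×G)₂ = ∂G₁/∂z − ∂G₃/∂x = 2*x + 2*y - 3*z - 8
(∇×G)₃ = ∂G₂/∂x − ∂G₁/∂y = 11*x - 2*z
∇×G = (5*y, 2*x + 2*y - 3*z - 8, 11*x - 2*z)
At (-3, 1, 3): (5, -21, -39).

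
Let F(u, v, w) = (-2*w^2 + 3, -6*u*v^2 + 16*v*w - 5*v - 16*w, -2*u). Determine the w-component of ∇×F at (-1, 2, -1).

(∇×F)_3 = ∂F₂/∂u − ∂F₁/∂v
= -6*v^2 − (0)
= -6*v^2
At (-1, 2, -1): -24.

-24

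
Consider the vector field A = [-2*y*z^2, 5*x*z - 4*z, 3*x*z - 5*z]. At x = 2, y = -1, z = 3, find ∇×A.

(-6, 3, 33)

(∇×A)₁ = ∂A₃/∂y − ∂A₂/∂z = -5*x + 4
(∇×A)₂ = ∂A₁/∂z − ∂A₃/∂x = -4*y*z - 3*z
(∇×A)₃ = ∂A₂/∂x − ∂A₁/∂y = 2*z^2 + 5*z
∇×A = (-5*x + 4, -4*y*z - 3*z, 2*z^2 + 5*z)
At (2, -1, 3): (-6, 3, 33).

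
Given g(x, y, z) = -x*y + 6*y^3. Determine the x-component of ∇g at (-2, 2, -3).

(∇g)_1 = ∂g/∂x = -y
At (-2, 2, -3): -2.

-2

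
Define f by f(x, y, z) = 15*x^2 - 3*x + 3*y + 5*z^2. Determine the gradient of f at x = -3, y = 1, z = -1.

(-93, 3, -10)

∂f/∂x = 30*x - 3
∂f/∂y = 3
∂f/∂z = 10*z
∇f = (30*x - 3, 3, 10*z)
At (-3, 1, -1): (-93, 3, -10).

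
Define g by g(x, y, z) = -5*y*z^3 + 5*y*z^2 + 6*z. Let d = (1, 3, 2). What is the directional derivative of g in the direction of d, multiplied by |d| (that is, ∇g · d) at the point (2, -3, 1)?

42

∂g/∂x = 0
∂g/∂y = -5*z^3 + 5*z^2
∂g/∂z = -15*y*z^2 + 10*y*z + 6
∇g at (2, -3, 1) = (0, 0, 21)
∇g · d = (0)(1) + (0)(3) + (21)(2) = 42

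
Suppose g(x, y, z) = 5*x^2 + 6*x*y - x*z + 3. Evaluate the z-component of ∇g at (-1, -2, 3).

(∇g)_3 = ∂g/∂z = -x
At (-1, -2, 3): 1.

1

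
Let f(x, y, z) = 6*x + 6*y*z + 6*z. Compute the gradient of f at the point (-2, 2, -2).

∂f/∂x = 6
∂f/∂y = 6*z
∂f/∂z = 6*y + 6
∇f = (6, 6*z, 6*y + 6)
At (-2, 2, -2): (6, -12, 18).

(6, -12, 18)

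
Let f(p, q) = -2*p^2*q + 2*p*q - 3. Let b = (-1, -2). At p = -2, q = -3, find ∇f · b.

54

∂f/∂p = -4*p*q + 2*q
∂f/∂q = -2*p^2 + 2*p
∇f at (-2, -3) = (-30, -12)
∇f · b = (-30)(-1) + (-12)(-2) = 54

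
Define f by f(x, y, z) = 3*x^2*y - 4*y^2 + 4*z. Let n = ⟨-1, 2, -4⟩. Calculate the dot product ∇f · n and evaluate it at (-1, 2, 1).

-30

∂f/∂x = 6*x*y
∂f/∂y = 3*x^2 - 8*y
∂f/∂z = 4
∇f at (-1, 2, 1) = (-12, -13, 4)
∇f · n = (-12)(-1) + (-13)(2) + (4)(-4) = -30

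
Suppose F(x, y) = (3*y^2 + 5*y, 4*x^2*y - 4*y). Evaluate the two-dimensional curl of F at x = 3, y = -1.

∂F₂/∂x = 8*x*y
∂F₁/∂y = 6*y + 5
Scalar curl = 8*x*y - 6*y - 5
At (3, -1): -23.

-23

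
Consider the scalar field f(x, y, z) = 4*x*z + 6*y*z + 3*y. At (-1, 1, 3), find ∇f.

(12, 21, 2)

∂f/∂x = 4*z
∂f/∂y = 6*z + 3
∂f/∂z = 4*x + 6*y
∇f = (4*z, 6*z + 3, 4*x + 6*y)
At (-1, 1, 3): (12, 21, 2).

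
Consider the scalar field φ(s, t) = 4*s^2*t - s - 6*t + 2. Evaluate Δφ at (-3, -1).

∂²φ/∂s² = 8*t
∂²φ/∂t² = 0
∇²φ = 8*t
At (-3, -1): -8.

-8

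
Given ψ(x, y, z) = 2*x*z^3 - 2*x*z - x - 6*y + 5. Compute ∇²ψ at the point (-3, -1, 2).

-72

∂²ψ/∂x² = 0
∂²ψ/∂y² = 0
∂²ψ/∂z² = 12*x*z
∇²ψ = 12*x*z
At (-3, -1, 2): -72.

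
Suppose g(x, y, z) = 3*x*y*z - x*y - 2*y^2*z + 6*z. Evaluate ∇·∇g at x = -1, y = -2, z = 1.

-4

∂²g/∂x² = 0
∂²g/∂y² = -4*z
∂²g/∂z² = 0
∇²g = -4*z
At (-1, -2, 1): -4.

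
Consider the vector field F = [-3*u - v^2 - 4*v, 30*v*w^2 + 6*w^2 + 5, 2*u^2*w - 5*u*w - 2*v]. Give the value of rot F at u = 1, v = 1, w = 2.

(-146, 2, 6)

(∇×F)₁ = ∂F₃/∂v − ∂F₂/∂w = -60*v*w - 12*w - 2
(∇×F)₂ = ∂F₁/∂w − ∂F₃/∂u = -4*u*w + 5*w
(∇×F)₃ = ∂F₂/∂u − ∂F₁/∂v = 2*v + 4
∇×F = (-60*v*w - 12*w - 2, -4*u*w + 5*w, 2*v + 4)
At (1, 1, 2): (-146, 2, 6).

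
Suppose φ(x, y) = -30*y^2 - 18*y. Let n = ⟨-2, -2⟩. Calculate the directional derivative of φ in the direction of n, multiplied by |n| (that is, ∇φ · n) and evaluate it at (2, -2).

-204

∂φ/∂x = 0
∂φ/∂y = -60*y - 18
∇φ at (2, -2) = (0, 102)
∇φ · n = (0)(-2) + (102)(-2) = -204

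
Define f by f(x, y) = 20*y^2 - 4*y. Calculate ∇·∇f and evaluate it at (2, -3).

40

∂²f/∂x² = 0
∂²f/∂y² = 40
∇²f = 40
At (2, -3): 40.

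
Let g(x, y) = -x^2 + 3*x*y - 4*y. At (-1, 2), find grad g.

∂g/∂x = -2*x + 3*y
∂g/∂y = 3*x - 4
∇g = (-2*x + 3*y, 3*x - 4)
At (-1, 2): (8, -7).

(8, -7)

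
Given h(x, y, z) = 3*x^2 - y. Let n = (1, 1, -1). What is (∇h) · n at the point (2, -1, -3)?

11

∂h/∂x = 6*x
∂h/∂y = -1
∂h/∂z = 0
∇h at (2, -1, -3) = (12, -1, 0)
∇h · n = (12)(1) + (-1)(1) + (0)(-1) = 11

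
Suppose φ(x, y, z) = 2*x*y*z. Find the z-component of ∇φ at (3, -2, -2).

-12

(∇φ)_3 = ∂φ/∂z = 2*x*y
At (3, -2, -2): -12.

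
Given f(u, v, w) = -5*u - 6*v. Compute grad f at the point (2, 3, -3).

(-5, -6, 0)

∂f/∂u = -5
∂f/∂v = -6
∂f/∂w = 0
∇f = (-5, -6, 0)
At (2, 3, -3): (-5, -6, 0).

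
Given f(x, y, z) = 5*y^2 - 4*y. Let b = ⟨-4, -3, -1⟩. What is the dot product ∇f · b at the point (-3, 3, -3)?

-78

∂f/∂x = 0
∂f/∂y = 10*y - 4
∂f/∂z = 0
∇f at (-3, 3, -3) = (0, 26, 0)
∇f · b = (0)(-4) + (26)(-3) + (0)(-1) = -78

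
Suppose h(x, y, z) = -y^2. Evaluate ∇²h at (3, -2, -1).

∂²h/∂x² = 0
∂²h/∂y² = -2
∂²h/∂z² = 0
∇²h = -2
At (3, -2, -1): -2.

-2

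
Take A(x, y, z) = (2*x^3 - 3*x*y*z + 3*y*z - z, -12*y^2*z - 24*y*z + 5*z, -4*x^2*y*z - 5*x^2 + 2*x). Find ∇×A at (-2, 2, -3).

(139, 91, 27)

(∇×A)₁ = ∂A₃/∂y − ∂A₂/∂z = -4*x^2*z + 12*y^2 + 24*y - 5
(∇×A)₂ = ∂A₁/∂z − ∂A₃/∂x = 8*x*y*z - 3*x*y + 10*x + 3*y - 3
(∇×A)₃ = ∂A₂/∂x − ∂A₁/∂y = 3*x*z - 3*z
∇×A = (-4*x^2*z + 12*y^2 + 24*y - 5, 8*x*y*z - 3*x*y + 10*x + 3*y - 3, 3*x*z - 3*z)
At (-2, 2, -3): (139, 91, 27).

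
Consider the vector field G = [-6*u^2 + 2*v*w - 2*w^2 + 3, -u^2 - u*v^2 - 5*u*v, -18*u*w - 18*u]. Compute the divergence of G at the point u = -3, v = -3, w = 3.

87

∂G₁/∂u = -12*u
∂G₂/∂v = -2*u*v - 5*u
∂G₃/∂w = -18*u
∇·G = -2*u*v - 35*u
At (-3, -3, 3): 87.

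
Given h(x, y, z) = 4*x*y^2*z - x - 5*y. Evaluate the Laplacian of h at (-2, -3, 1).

-16

∂²h/∂x² = 0
∂²h/∂y² = 8*x*z
∂²h/∂z² = 0
∇²h = 8*x*z
At (-2, -3, 1): -16.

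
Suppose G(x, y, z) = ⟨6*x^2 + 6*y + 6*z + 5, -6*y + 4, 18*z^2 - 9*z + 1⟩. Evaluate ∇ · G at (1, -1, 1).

33

∂G₁/∂x = 12*x
∂G₂/∂y = -6
∂G₃/∂z = 36*z - 9
∇·G = 12*x + 36*z - 15
At (1, -1, 1): 33.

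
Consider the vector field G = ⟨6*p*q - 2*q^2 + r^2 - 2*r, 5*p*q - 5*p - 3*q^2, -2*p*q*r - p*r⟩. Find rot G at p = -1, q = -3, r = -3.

(∇×G)₁ = ∂G₃/∂q − ∂G₂/∂r = -2*p*r
(∇×G)₂ = ∂G₁/∂r − ∂G₃/∂p = 2*q*r + 3*r - 2
(∇×G)₃ = ∂G₂/∂p − ∂G₁/∂q = -6*p + 9*q - 5
∇×G = (-2*p*r, 2*q*r + 3*r - 2, -6*p + 9*q - 5)
At (-1, -3, -3): (-6, 7, -26).

(-6, 7, -26)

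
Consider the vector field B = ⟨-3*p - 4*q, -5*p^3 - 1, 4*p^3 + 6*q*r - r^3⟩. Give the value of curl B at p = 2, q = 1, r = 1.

(∇×B)₁ = ∂B₃/∂q − ∂B₂/∂r = 6*r
(∇×B)₂ = ∂B₁/∂r − ∂B₃/∂p = -12*p^2
(∇×B)₃ = ∂B₂/∂p − ∂B₁/∂q = -15*p^2 + 4
∇×B = (6*r, -12*p^2, -15*p^2 + 4)
At (2, 1, 1): (6, -48, -56).

(6, -48, -56)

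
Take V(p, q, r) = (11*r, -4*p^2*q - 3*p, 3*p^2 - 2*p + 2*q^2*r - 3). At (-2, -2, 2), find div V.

∂V₁/∂p = 0
∂V₂/∂q = -4*p^2
∂V₃/∂r = 2*q^2
∇·V = -4*p^2 + 2*q^2
At (-2, -2, 2): -8.

-8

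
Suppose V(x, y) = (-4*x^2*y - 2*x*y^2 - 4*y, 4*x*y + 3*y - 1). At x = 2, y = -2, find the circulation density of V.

-4

∂V₂/∂x = 4*y
∂V₁/∂y = -4*x^2 - 4*x*y - 4
Scalar curl = 4*x^2 + 4*x*y + 4*y + 4
At (2, -2): -4.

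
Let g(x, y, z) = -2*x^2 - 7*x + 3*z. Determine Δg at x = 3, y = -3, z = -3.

-4

∂²g/∂x² = -4
∂²g/∂y² = 0
∂²g/∂z² = 0
∇²g = -4
At (3, -3, -3): -4.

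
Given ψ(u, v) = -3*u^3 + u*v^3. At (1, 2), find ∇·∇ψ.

∂²ψ/∂u² = -18*u
∂²ψ/∂v² = 6*u*v
∇²ψ = 6*u*v - 18*u
At (1, 2): -6.

-6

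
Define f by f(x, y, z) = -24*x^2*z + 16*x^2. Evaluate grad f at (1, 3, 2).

(-64, 0, -24)

∂f/∂x = -48*x*z + 32*x
∂f/∂y = 0
∂f/∂z = -24*x^2
∇f = (-48*x*z + 32*x, 0, -24*x^2)
At (1, 3, 2): (-64, 0, -24).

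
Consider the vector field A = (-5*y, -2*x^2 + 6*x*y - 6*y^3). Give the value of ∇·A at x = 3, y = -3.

∂A₁/∂x = 0
∂A₂/∂y = 6*x - 18*y^2
∇·A = 6*x - 18*y^2
At (3, -3): -144.

-144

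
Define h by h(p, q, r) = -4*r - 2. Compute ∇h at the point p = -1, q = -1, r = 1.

∂h/∂p = 0
∂h/∂q = 0
∂h/∂r = -4
∇h = (0, 0, -4)
At (-1, -1, 1): (0, 0, -4).

(0, 0, -4)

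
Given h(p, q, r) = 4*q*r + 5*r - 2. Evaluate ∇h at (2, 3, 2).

∂h/∂p = 0
∂h/∂q = 4*r
∂h/∂r = 4*q + 5
∇h = (0, 4*r, 4*q + 5)
At (2, 3, 2): (0, 8, 17).

(0, 8, 17)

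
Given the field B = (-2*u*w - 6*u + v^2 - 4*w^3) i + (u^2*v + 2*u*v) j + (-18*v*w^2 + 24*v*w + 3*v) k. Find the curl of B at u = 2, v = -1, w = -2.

(∇×B)₁ = ∂B₃/∂v − ∂B₂/∂w = -18*w^2 + 24*w + 3
(∇×B)₂ = ∂B₁/∂w − ∂B₃/∂u = -2*u - 12*w^2
(∇×B)₃ = ∂B₂/∂u − ∂B₁/∂v = 2*u*v
∇×B = (-18*w^2 + 24*w + 3, -2*u - 12*w^2, 2*u*v)
At (2, -1, -2): (-117, -52, -4).

(-117, -52, -4)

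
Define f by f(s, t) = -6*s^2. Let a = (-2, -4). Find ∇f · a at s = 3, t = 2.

72

∂f/∂s = -12*s
∂f/∂t = 0
∇f at (3, 2) = (-36, 0)
∇f · a = (-36)(-2) + (0)(-4) = 72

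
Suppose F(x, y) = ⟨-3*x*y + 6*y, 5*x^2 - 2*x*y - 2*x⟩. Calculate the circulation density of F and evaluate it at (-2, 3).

-40

∂F₂/∂x = 10*x - 2*y - 2
∂F₁/∂y = -3*x + 6
Scalar curl = 13*x - 2*y - 8
At (-2, 3): -40.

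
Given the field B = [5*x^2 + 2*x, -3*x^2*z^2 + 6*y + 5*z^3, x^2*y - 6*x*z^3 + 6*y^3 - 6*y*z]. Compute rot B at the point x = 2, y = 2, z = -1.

(43, -14, -12)

(∇×B)₁ = ∂B₃/∂y − ∂B₂/∂z = 6*x^2*z + x^2 + 18*y^2 - 15*z^2 - 6*z
(∇×B)₂ = ∂B₁/∂z − ∂B₃/∂x = -2*x*y + 6*z^3
(∇×B)₃ = ∂B₂/∂x − ∂B₁/∂y = -6*x*z^2
∇×B = (6*x^2*z + x^2 + 18*y^2 - 15*z^2 - 6*z, -2*x*y + 6*z^3, -6*x*z^2)
At (2, 2, -1): (43, -14, -12).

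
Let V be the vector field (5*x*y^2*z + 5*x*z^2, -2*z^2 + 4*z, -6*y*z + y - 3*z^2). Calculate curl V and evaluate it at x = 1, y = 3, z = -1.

(-1, 35, 30)

(∇×V)₁ = ∂V₃/∂y − ∂V₂/∂z = -2*z - 3
(∇×V)₂ = ∂V₁/∂z − ∂V₃/∂x = 5*x*y^2 + 10*x*z
(∇×V)₃ = ∂V₂/∂x − ∂V₁/∂y = -10*x*y*z
∇×V = (-2*z - 3, 5*x*y^2 + 10*x*z, -10*x*y*z)
At (1, 3, -1): (-1, 35, 30).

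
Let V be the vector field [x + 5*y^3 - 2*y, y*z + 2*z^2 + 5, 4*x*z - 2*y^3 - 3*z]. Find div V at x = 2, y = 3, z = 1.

7

∂V₁/∂x = 1
∂V₂/∂y = z
∂V₃/∂z = 4*x - 3
∇·V = 4*x + z - 2
At (2, 3, 1): 7.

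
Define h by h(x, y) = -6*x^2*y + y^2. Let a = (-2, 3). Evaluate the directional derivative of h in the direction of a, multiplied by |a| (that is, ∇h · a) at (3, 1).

-84

∂h/∂x = -12*x*y
∂h/∂y = -6*x^2 + 2*y
∇h at (3, 1) = (-36, -52)
∇h · a = (-36)(-2) + (-52)(3) = -84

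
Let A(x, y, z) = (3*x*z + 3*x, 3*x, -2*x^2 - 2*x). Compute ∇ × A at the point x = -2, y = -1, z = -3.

(∇×A)₁ = ∂A₃/∂y − ∂A₂/∂z = 0
(∇×A)₂ = ∂A₁/∂z − ∂A₃/∂x = 7*x + 2
(∇×A)₃ = ∂A₂/∂x − ∂A₁/∂y = 3
∇×A = (0, 7*x + 2, 3)
At (-2, -1, -3): (0, -12, 3).

(0, -12, 3)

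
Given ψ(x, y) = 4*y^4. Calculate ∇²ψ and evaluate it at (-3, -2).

192

∂²ψ/∂x² = 0
∂²ψ/∂y² = 48*y^2
∇²ψ = 48*y^2
At (-3, -2): 192.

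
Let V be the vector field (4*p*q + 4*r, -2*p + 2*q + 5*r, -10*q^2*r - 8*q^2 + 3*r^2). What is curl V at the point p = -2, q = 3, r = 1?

(∇×V)₁ = ∂V₃/∂q − ∂V₂/∂r = -20*q*r - 16*q - 5
(∇×V)₂ = ∂V₁/∂r − ∂V₃/∂p = 4
(∇×V)₃ = ∂V₂/∂p − ∂V₁/∂q = -4*p - 2
∇×V = (-20*q*r - 16*q - 5, 4, -4*p - 2)
At (-2, 3, 1): (-113, 4, 6).

(-113, 4, 6)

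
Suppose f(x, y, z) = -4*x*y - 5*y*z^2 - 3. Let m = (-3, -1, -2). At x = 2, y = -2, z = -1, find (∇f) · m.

29

∂f/∂x = -4*y
∂f/∂y = -4*x - 5*z^2
∂f/∂z = -10*y*z
∇f at (2, -2, -1) = (8, -13, -20)
∇f · m = (8)(-3) + (-13)(-1) + (-20)(-2) = 29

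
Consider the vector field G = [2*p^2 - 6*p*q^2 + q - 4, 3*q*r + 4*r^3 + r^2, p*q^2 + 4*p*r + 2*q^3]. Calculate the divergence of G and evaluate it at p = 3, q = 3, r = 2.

-24

∂G₁/∂p = 4*p - 6*q^2
∂G₂/∂q = 3*r
∂G₃/∂r = 4*p
∇·G = 8*p - 6*q^2 + 3*r
At (3, 3, 2): -24.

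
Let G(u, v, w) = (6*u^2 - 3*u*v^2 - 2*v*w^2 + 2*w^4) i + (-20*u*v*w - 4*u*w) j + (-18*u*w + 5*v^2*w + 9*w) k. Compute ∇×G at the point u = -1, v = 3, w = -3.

(-154, -234, 192)

(∇×G)₁ = ∂G₃/∂v − ∂G₂/∂w = 20*u*v + 4*u + 10*v*w
(∇×G)₂ = ∂G₁/∂w − ∂G₃/∂u = -4*v*w + 8*w^3 + 18*w
(∇×G)₃ = ∂G₂/∂u − ∂G₁/∂v = 6*u*v - 20*v*w + 2*w^2 - 4*w
∇×G = (20*u*v + 4*u + 10*v*w, -4*v*w + 8*w^3 + 18*w, 6*u*v - 20*v*w + 2*w^2 - 4*w)
At (-1, 3, -3): (-154, -234, 192).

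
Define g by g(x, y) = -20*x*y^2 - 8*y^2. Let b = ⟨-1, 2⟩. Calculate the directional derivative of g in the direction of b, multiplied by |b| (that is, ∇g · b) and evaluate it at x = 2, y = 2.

-304

∂g/∂x = -20*y^2
∂g/∂y = -40*x*y - 16*y
∇g at (2, 2) = (-80, -192)
∇g · b = (-80)(-1) + (-192)(2) = -304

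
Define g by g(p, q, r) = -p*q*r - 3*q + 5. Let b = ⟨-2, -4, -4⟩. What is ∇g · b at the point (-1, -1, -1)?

∂g/∂p = -q*r
∂g/∂q = -p*r - 3
∂g/∂r = -p*q
∇g at (-1, -1, -1) = (-1, -4, -1)
∇g · b = (-1)(-2) + (-4)(-4) + (-1)(-4) = 22

22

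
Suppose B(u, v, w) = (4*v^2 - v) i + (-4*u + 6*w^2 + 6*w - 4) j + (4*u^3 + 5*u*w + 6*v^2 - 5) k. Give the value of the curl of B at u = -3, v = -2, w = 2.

(∇×B)₁ = ∂B₃/∂v − ∂B₂/∂w = 12*v - 12*w - 6
(∇×B)₂ = ∂B₁/∂w − ∂B₃/∂u = -12*u^2 - 5*w
(∇×B)₃ = ∂B₂/∂u − ∂B₁/∂v = -8*v - 3
∇×B = (12*v - 12*w - 6, -12*u^2 - 5*w, -8*v - 3)
At (-3, -2, 2): (-54, -118, 13).

(-54, -118, 13)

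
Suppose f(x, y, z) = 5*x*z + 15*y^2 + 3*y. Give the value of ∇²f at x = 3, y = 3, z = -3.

∂²f/∂x² = 0
∂²f/∂y² = 30
∂²f/∂z² = 0
∇²f = 30
At (3, 3, -3): 30.

30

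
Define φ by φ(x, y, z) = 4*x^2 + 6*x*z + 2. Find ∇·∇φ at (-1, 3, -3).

8

∂²φ/∂x² = 8
∂²φ/∂y² = 0
∂²φ/∂z² = 0
∇²φ = 8
At (-1, 3, -3): 8.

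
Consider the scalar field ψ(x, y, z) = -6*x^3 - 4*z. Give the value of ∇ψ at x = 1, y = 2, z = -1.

(-18, 0, -4)

∂ψ/∂x = -18*x^2
∂ψ/∂y = 0
∂ψ/∂z = -4
∇ψ = (-18*x^2, 0, -4)
At (1, 2, -1): (-18, 0, -4).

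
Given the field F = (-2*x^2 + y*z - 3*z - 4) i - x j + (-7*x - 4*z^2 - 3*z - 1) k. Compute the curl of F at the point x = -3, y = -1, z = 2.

(∇×F)₁ = ∂F₃/∂y − ∂F₂/∂z = 0
(∇×F)₂ = ∂F₁/∂z − ∂F₃/∂x = y + 4
(∇×F)₃ = ∂F₂/∂x − ∂F₁/∂y = -z - 1
∇×F = (0, y + 4, -z - 1)
At (-3, -1, 2): (0, 3, -3).

(0, 3, -3)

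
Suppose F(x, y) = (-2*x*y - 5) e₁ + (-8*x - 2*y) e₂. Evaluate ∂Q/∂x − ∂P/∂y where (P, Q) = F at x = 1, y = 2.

∂F₂/∂x = -8
∂F₁/∂y = -2*x
Scalar curl = 2*x - 8
At (1, 2): -6.

-6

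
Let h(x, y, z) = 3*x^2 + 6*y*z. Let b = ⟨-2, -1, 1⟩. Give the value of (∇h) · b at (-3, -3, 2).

∂h/∂x = 6*x
∂h/∂y = 6*z
∂h/∂z = 6*y
∇h at (-3, -3, 2) = (-18, 12, -18)
∇h · b = (-18)(-2) + (12)(-1) + (-18)(1) = 6

6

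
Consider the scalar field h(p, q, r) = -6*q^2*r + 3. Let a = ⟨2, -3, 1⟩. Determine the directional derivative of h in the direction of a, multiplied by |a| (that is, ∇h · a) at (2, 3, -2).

-270

∂h/∂p = 0
∂h/∂q = -12*q*r
∂h/∂r = -6*q^2
∇h at (2, 3, -2) = (0, 72, -54)
∇h · a = (0)(2) + (72)(-3) + (-54)(1) = -270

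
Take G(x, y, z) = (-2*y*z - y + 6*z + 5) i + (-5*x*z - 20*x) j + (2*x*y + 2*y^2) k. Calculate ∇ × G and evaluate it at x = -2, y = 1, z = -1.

(∇×G)₁ = ∂G₃/∂y − ∂G₂/∂z = 7*x + 4*y
(∇×G)₂ = ∂G₁/∂z − ∂G₃/∂x = -4*y + 6
(∇×G)₃ = ∂G₂/∂x − ∂G₁/∂y = -3*z - 19
∇×G = (7*x + 4*y, -4*y + 6, -3*z - 19)
At (-2, 1, -1): (-10, 2, -16).

(-10, 2, -16)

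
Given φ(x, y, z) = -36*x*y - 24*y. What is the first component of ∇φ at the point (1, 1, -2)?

-36

(∇φ)_1 = ∂φ/∂x = -36*y
At (1, 1, -2): -36.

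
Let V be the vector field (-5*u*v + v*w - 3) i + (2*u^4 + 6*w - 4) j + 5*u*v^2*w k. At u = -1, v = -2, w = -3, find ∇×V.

(∇×V)₁ = ∂V₃/∂v − ∂V₂/∂w = 10*u*v*w - 6
(∇×V)₂ = ∂V₁/∂w − ∂V₃/∂u = -5*v^2*w + v
(∇×V)₃ = ∂V₂/∂u − ∂V₁/∂v = 8*u^3 + 5*u - w
∇×V = (10*u*v*w - 6, -5*v^2*w + v, 8*u^3 + 5*u - w)
At (-1, -2, -3): (-66, 58, -10).

(-66, 58, -10)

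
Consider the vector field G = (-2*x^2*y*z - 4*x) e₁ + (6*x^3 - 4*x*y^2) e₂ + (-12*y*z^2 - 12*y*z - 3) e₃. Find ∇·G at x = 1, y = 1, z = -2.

32

∂G₁/∂x = -4*x*y*z - 4
∂G₂/∂y = -8*x*y
∂G₃/∂z = -24*y*z - 12*y
∇·G = -4*x*y*z - 8*x*y - 24*y*z - 12*y - 4
At (1, 1, -2): 32.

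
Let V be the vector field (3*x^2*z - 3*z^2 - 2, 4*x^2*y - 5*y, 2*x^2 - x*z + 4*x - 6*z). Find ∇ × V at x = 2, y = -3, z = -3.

(0, 15, -48)

(∇×V)₁ = ∂V₃/∂y − ∂V₂/∂z = 0
(∇×V)₂ = ∂V₁/∂z − ∂V₃/∂x = 3*x^2 - 4*x - 5*z - 4
(∇×V)₃ = ∂V₂/∂x − ∂V₁/∂y = 8*x*y
∇×V = (0, 3*x^2 - 4*x - 5*z - 4, 8*x*y)
At (2, -3, -3): (0, 15, -48).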